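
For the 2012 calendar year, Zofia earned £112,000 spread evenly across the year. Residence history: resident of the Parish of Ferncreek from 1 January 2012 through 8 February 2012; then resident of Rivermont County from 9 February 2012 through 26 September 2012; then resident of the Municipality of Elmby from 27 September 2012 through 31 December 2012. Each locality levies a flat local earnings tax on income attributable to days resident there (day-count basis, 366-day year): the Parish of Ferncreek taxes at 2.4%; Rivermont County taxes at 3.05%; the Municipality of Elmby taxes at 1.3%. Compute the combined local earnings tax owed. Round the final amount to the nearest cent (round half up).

£2,824.33

The Parish of Ferncreek, 1 January – 8 February 2012: 39 days → £112,000 × 2.4% × 39/366 = £286.4262
Rivermont County, 9 February – 26 September 2012: 231 days → £112,000 × 3.05% × 231/366 = £2,156.0000
The Municipality of Elmby, 27 September – 31 December 2012: 96 days → £112,000 × 1.3% × 96/366 = £381.9016
Total = £2,824.3279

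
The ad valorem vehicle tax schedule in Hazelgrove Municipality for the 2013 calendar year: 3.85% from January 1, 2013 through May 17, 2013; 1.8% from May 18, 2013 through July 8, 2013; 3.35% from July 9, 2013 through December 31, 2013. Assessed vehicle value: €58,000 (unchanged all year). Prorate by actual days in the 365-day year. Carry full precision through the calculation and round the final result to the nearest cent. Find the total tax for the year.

January 1 – May 17, 2013: 137 days at 3.85% → €58,000 × 3.85% × 137/365 = €838.1397
May 18 – July 8, 2013: 52 days at 1.8% → €58,000 × 1.8% × 52/365 = €148.7342
July 9 – December 31, 2013: 176 days at 3.35% → €58,000 × 3.35% × 176/365 = €936.8986
Total = €1,923.7726

€1,923.77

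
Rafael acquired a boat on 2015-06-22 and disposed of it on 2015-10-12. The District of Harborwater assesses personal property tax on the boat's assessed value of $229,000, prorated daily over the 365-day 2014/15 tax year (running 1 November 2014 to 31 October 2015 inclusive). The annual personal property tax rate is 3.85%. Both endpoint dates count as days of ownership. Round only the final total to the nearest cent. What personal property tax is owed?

$2,729.49

Days held (2015-06-22 to 2015-10-12): 113 out of 365
Tax = $229,000 × 3.85% × 113/365 = $2,729.4918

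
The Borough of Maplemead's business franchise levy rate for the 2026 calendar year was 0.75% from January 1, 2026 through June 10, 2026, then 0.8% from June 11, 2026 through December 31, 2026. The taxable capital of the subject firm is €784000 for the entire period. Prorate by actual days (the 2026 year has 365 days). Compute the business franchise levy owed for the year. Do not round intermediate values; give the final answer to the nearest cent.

€6099.09

January 1 – June 10, 2026: 161 days at 0.75% → €784000 × 0.75% × 161/365 = €2593.6438
June 11 – December 31, 2026: 204 days at 0.8% → €784000 × 0.8% × 204/365 = €3505.4466
Total = €6099.0904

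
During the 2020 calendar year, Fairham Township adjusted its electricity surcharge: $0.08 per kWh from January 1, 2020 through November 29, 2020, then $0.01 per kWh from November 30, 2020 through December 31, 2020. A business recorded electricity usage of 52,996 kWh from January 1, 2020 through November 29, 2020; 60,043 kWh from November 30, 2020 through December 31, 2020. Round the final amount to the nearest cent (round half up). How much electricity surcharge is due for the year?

$4840.11

January 1 – November 29, 2020: 52,996 kWh at $0.08/kWh → $4239.68
November 30 – December 31, 2020: 60,043 kWh at $0.01/kWh → $600.43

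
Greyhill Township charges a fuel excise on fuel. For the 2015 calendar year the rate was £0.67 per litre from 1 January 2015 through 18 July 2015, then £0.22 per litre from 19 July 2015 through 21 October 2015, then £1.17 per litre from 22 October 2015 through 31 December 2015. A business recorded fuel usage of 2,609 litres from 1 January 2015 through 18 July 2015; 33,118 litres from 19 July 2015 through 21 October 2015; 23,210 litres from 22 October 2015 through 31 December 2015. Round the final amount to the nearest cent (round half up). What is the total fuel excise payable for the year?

£36,189.69

1 January – 18 July 2015: 2,609 litres at £0.67/litre → £1,748.03
19 July – 21 October 2015: 33,118 litres at £0.22/litre → £7,285.96
22 October – 31 December 2015: 23,210 litres at £1.17/litre → £27,155.70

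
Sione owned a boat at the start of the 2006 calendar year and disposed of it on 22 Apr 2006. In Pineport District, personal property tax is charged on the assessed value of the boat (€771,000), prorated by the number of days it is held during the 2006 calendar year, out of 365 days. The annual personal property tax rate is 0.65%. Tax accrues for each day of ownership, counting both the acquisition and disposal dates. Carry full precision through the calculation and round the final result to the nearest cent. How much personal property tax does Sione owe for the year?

Days held (1 Jan – 22 Apr 2006): 112 out of 365
Tax = €771,000 × 0.65% × 112/365 = €1,537.7753

€1,537.78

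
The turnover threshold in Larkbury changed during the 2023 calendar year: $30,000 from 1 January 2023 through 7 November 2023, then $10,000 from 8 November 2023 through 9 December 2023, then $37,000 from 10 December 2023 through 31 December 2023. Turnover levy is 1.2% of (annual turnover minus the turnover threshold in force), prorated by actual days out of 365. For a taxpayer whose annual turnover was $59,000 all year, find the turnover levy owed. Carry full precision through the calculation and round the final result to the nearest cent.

1 January – 7 November 2023: 311 days, exemption $30,000 → ($59,000 − $30,000) × 1.2% × 311/365 = $296.5151
8 November – 9 December 2023: 32 days, exemption $10,000 → ($59,000 − $10,000) × 1.2% × 32/365 = $51.5507
10 December – 31 December 2023: 22 days, exemption $37,000 → ($59,000 − $37,000) × 1.2% × 22/365 = $15.9123
Total = $363.9781

$363.98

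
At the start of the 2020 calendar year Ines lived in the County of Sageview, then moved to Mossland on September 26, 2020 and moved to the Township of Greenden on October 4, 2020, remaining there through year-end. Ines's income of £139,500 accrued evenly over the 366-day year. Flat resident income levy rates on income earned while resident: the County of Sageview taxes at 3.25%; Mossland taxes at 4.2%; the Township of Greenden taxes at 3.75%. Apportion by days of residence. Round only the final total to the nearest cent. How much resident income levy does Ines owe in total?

The County of Sageview, January 1 – September 25, 2020: 269 days → £139,500 × 3.25% × 269/366 = £3,332.1824
Mossland, September 26 – October 3, 2020: 8 days → £139,500 × 4.2% × 8/366 = £128.0656
The Township of Greenden, October 4 – December 31, 2020: 89 days → £139,500 × 3.75% × 89/366 = £1,272.0799
Total = £4,732.3279

£4,732.33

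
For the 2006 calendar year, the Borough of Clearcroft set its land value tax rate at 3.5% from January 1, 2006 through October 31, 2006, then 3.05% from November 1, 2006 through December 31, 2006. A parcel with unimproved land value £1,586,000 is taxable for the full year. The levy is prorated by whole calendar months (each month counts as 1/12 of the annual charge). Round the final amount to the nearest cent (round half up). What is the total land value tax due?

£54,320.50

January 1 – October 31, 2006: 10 months at 3.5% → £1,586,000 × 3.5% × 10/12 = £46,258.3333
November 1 – December 31, 2006: 2 months at 3.05% → £1,586,000 × 3.05% × 2/12 = £8,062.1667
Total = £54,320.5000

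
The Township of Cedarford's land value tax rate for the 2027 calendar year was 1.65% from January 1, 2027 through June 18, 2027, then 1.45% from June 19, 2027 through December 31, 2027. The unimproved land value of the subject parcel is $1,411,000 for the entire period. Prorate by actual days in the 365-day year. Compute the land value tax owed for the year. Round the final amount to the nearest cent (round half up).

$21,766.12

January 1 – June 18, 2027: 169 days at 1.65% → $1,411,000 × 1.65% × 169/365 = $10,779.6534
June 19 – December 31, 2027: 196 days at 1.45% → $1,411,000 × 1.45% × 196/365 = $10,986.4712
Total = $21,766.1247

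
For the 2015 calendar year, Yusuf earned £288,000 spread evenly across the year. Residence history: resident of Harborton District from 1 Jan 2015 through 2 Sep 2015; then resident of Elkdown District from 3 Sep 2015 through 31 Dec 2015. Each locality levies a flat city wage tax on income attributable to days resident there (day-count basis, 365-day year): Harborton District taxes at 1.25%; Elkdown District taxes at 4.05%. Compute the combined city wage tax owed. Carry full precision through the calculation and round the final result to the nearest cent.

Harborton District, 1 Jan – 2 Sep 2015: 245 days → £288,000 × 1.25% × 245/365 = £2,416.4384
Elkdown District, 3 Sep – 31 Dec 2015: 120 days → £288,000 × 4.05% × 120/365 = £3,834.7397
Total = £6,251.1781

£6,251.18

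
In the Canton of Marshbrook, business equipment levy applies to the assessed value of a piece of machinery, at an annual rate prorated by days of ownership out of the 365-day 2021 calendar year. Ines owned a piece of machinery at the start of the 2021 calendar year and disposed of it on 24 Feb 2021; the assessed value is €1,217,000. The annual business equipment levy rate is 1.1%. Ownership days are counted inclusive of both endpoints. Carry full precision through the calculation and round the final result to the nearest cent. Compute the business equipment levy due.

€2,017.22

Days held (1 Jan – 24 Feb 2021): 55 out of 365
Tax = €1,217,000 × 1.1% × 55/365 = €2,017.2192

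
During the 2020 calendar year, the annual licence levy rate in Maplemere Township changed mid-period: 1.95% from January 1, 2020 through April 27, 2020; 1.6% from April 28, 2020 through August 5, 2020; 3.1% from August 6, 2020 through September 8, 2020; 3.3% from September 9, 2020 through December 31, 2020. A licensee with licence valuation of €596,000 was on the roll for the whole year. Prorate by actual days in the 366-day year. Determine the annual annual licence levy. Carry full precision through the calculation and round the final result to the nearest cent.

€14,194.90

January 1 – April 27, 2020: 118 days at 1.95% → €596,000 × 1.95% × 118/366 = €3,746.9836
April 28 – August 5, 2020: 100 days at 1.6% → €596,000 × 1.6% × 100/366 = €2,605.4645
August 6 – September 8, 2020: 34 days at 3.1% → €596,000 × 3.1% × 34/366 = €1,716.3497
September 9 – December 31, 2020: 114 days at 3.3% → €596,000 × 3.3% × 114/366 = €6,126.0984
Total = €14,194.8962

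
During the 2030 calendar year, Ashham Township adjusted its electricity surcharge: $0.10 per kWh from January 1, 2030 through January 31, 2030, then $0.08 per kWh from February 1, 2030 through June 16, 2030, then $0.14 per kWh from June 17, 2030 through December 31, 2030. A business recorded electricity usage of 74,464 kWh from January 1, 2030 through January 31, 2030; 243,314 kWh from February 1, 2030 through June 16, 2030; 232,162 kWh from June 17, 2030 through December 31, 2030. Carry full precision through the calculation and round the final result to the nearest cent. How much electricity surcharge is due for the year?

January 1 – January 31, 2030: 74,464 kWh at $0.10/kWh → $7446.40
February 1 – June 16, 2030: 243,314 kWh at $0.08/kWh → $19465.12
June 17 – December 31, 2030: 232,162 kWh at $0.14/kWh → $32502.68

$59414.20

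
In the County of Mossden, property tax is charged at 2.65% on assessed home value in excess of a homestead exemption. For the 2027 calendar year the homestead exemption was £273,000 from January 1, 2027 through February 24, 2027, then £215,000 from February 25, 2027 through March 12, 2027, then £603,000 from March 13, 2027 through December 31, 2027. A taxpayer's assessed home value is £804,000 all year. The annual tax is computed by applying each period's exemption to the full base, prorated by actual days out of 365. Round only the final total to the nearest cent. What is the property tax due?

£7,094.96

January 1 – February 24, 2027: 55 days, exemption £273,000 → (£804,000 − £273,000) × 2.65% × 55/365 = £2,120.3630
February 25 – March 12, 2027: 16 days, exemption £215,000 → (£804,000 − £215,000) × 2.65% × 16/365 = £684.2082
March 13 – December 31, 2027: 294 days, exemption £603,000 → (£804,000 − £603,000) × 2.65% × 294/365 = £4,290.3863
Total = £7,094.9575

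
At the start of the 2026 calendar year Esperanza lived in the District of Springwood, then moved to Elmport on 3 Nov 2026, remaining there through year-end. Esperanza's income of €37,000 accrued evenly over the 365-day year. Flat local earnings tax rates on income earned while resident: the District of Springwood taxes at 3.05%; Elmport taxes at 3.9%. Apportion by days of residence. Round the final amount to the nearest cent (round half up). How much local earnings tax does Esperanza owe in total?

The District of Springwood, 1 Jan – 2 Nov 2026: 306 days → €37,000 × 3.05% × 306/365 = €946.0849
Elmport, 3 Nov – 31 Dec 2026: 59 days → €37,000 × 3.9% × 59/365 = €233.2521
Total = €1,179.3370

€1,179.34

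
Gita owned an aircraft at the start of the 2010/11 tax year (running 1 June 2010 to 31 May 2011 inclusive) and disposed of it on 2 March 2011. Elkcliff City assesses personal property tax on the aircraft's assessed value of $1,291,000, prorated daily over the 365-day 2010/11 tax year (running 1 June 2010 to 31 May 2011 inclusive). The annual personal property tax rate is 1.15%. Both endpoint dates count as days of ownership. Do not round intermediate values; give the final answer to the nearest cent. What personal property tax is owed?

$11,185.72

Days held (1 June 2010 – 2 March 2011): 275 out of 365
Tax = $1,291,000 × 1.15% × 275/365 = $11,185.7192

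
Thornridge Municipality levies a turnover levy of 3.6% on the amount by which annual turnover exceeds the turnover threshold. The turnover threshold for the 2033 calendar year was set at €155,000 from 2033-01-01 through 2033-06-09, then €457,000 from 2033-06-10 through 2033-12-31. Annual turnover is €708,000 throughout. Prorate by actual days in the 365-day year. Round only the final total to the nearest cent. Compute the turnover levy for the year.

€13,801.81

2033-01-01 to 2033-06-09: 160 days, exemption €155,000 → (€708,000 − €155,000) × 3.6% × 160/365 = €8,726.7945
2033-06-10 to 2033-12-31: 205 days, exemption €457,000 → (€708,000 − €457,000) × 3.6% × 205/365 = €5,075.0137
Total = €13,801.8082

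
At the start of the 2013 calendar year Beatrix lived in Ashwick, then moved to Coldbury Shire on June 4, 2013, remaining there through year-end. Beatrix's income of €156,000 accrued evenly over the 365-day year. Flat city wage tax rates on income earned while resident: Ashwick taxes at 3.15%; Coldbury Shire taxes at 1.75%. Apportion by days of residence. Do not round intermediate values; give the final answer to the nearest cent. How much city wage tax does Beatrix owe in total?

Ashwick, January 1 – June 3, 2013: 154 days → €156,000 × 3.15% × 154/365 = €2,073.3041
Coldbury Shire, June 4 – December 31, 2013: 211 days → €156,000 × 1.75% × 211/365 = €1,578.1644
Total = €3,651.4685

€3,651.47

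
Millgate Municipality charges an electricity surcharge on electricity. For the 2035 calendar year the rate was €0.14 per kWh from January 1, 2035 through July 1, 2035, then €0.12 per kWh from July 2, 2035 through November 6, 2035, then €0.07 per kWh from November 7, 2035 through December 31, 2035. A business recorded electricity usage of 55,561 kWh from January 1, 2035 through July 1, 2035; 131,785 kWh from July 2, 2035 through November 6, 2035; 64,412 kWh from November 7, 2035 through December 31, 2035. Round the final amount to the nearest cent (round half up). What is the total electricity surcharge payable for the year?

January 1 – July 1, 2035: 55,561 kWh at €0.14/kWh → €7,778.54
July 2 – November 6, 2035: 131,785 kWh at €0.12/kWh → €15,814.20
November 7 – December 31, 2035: 64,412 kWh at €0.07/kWh → €4,508.84

€28,101.58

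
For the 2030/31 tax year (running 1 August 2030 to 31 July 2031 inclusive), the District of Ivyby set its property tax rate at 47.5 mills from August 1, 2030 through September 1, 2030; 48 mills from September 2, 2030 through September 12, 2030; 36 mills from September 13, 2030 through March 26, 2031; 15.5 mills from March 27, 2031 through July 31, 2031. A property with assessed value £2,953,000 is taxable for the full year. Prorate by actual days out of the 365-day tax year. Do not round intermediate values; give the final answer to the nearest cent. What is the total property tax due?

August 1 – September 1, 2030: 32 days at 47.5 mills → £2,953,000 × 4.75% × 32/365 = £12,297.4247
September 2 – September 12, 2030: 11 days at 48 mills → £2,953,000 × 4.8% × 11/365 = £4,271.7370
September 13, 2030 – March 26, 2031: 195 days at 36 mills → £2,953,000 × 3.6% × 195/365 = £56,794.6849
March 27 – July 31, 2031: 127 days at 15.5 mills → £2,953,000 × 1.55% × 127/365 = £15,925.9740
Total = £89,289.8205

£89,289.82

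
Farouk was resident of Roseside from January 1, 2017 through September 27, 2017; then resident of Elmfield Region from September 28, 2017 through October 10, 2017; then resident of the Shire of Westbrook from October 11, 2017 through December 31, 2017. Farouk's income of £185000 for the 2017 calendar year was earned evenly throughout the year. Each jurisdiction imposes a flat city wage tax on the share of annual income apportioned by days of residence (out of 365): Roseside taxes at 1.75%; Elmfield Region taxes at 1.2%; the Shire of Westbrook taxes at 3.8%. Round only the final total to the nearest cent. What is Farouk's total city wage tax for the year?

£4053.27

Roseside, January 1 – September 27, 2017: 270 days → £185000 × 1.75% × 270/365 = £2394.8630
Elmfield Region, September 28 – October 10, 2017: 13 days → £185000 × 1.2% × 13/365 = £79.0685
The Shire of Westbrook, October 11 – December 31, 2017: 82 days → £185000 × 3.8% × 82/365 = £1579.3425
Total = £4053.2740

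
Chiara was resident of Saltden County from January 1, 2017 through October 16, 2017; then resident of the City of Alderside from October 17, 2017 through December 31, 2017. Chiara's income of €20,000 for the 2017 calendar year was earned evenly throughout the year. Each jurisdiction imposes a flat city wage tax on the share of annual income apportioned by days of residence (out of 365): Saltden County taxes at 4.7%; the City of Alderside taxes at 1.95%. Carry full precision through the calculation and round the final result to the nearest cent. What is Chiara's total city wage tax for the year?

Saltden County, January 1 – October 16, 2017: 289 days → €20,000 × 4.7% × 289/365 = €744.2740
The City of Alderside, October 17 – December 31, 2017: 76 days → €20,000 × 1.95% × 76/365 = €81.2055
Total = €825.4795

€825.48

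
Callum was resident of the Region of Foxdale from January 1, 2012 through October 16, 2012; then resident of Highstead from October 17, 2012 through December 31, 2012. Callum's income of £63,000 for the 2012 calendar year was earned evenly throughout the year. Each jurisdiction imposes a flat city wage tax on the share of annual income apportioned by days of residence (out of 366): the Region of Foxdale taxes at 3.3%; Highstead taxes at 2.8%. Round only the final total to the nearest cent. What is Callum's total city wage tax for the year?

£2,013.59

The Region of Foxdale, January 1 – October 16, 2012: 290 days → £63,000 × 3.3% × 290/366 = £1,647.2951
Highstead, October 17 – December 31, 2012: 76 days → £63,000 × 2.8% × 76/366 = £366.2951
Total = £2,013.5902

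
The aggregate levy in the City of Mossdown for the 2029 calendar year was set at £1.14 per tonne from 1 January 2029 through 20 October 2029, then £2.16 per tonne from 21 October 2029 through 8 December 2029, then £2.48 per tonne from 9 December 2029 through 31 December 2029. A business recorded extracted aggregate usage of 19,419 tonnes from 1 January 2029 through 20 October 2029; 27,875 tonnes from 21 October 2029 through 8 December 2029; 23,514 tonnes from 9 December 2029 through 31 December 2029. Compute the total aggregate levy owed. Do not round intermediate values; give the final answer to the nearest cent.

£140,662.38

1 January – 20 October 2029: 19,419 tonnes at £1.14/tonne → £22,137.66
21 October – 8 December 2029: 27,875 tonnes at £2.16/tonne → £60,210.00
9 December – 31 December 2029: 23,514 tonnes at £2.48/tonne → £58,314.72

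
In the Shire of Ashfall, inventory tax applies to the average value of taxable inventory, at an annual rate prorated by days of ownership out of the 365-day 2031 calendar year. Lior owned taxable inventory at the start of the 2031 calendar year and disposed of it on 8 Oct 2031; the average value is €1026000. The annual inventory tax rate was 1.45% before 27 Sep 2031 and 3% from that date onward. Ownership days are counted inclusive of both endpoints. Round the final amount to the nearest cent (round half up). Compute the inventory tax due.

€11976.09

1 Jan – 26 Sep 2031: 269 days at 1.45% → €1026000 × 1.45% × 269/365 = €10964.1452
27 Sep – 8 Oct 2031: 12 days at 3% → €1026000 × 3% × 12/365 = €1011.9452
Total = €11976.0904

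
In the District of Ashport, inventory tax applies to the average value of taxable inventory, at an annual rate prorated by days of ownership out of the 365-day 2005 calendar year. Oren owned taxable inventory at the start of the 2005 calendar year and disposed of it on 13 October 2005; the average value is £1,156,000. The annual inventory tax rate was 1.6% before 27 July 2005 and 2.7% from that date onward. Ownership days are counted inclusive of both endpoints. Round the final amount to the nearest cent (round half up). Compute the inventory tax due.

1 January – 26 July 2005: 207 days at 1.6% → £1,156,000 × 1.6% × 207/365 = £10,489.5123
27 July – 13 October 2005: 79 days at 2.7% → £1,156,000 × 2.7% × 79/365 = £6,755.4740
Total = £17,244.9863

£17,244.99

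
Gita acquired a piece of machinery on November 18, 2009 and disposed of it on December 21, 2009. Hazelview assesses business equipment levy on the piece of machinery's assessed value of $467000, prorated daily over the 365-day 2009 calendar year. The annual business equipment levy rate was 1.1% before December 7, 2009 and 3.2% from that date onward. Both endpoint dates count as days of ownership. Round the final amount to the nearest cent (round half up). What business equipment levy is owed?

November 18 – December 6, 2009: 19 days at 1.1% → $467000 × 1.1% × 19/365 = $267.4055
December 7 – December 21, 2009: 15 days at 3.2% → $467000 × 3.2% × 15/365 = $614.1370
Total = $881.5425

$881.54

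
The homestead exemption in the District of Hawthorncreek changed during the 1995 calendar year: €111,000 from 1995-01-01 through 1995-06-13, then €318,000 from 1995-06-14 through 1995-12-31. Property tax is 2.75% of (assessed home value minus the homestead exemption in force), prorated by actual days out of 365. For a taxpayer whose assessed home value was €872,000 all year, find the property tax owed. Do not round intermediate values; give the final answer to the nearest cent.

€17,792.73

1995-01-01 to 1995-06-13: 164 days, exemption €111,000 → (€872,000 − €111,000) × 2.75% × 164/365 = €9,403.0411
1995-06-14 to 1995-12-31: 201 days, exemption €318,000 → (€872,000 − €318,000) × 2.75% × 201/365 = €8,389.6849
Total = €17,792.7260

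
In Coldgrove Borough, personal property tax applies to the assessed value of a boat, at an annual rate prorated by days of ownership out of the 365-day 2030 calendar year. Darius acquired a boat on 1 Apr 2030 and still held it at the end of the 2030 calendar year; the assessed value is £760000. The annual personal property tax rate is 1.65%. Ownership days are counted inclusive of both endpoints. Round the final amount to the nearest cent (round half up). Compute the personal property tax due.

Days held (1 Apr – 31 Dec 2030): 275 out of 365
Tax = £760000 × 1.65% × 275/365 = £9447.9452

£9447.95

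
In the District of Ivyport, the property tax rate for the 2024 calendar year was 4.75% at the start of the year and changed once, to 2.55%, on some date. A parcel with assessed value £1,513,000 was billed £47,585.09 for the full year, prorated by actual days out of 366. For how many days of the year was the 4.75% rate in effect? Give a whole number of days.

Let d = days at the first rate; then 366 − d days at the second rate.
£1,513,000 × [4.75%·d + 2.55%·(366−d)] / 366 = £47,585.09
Solving gives d = 99, so the new rate took effect on 9 Apr 2024.

99 days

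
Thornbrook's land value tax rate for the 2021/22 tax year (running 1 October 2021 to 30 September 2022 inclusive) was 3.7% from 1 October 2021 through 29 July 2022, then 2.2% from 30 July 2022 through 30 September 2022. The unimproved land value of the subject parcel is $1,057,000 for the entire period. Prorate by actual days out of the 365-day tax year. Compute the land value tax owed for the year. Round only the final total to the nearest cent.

$36,372.38

1 October 2021 – 29 July 2022: 302 days at 3.7% → $1,057,000 × 3.7% × 302/365 = $32,358.6795
30 July – 30 September 2022: 63 days at 2.2% → $1,057,000 × 2.2% × 63/365 = $4,013.7041
Total = $36,372.3836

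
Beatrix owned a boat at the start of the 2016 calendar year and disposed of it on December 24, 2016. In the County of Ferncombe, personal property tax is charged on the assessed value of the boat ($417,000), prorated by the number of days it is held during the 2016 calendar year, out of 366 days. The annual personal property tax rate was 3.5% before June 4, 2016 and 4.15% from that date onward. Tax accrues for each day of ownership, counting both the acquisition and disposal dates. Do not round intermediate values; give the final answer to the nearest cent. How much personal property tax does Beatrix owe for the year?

January 1 – June 3, 2016: 155 days at 3.5% → $417,000 × 3.5% × 155/366 = $6,180.9426
June 4 – December 24, 2016: 204 days at 4.15% → $417,000 × 4.15% × 204/366 = $9,645.6885
Total = $15,826.6311

$15,826.63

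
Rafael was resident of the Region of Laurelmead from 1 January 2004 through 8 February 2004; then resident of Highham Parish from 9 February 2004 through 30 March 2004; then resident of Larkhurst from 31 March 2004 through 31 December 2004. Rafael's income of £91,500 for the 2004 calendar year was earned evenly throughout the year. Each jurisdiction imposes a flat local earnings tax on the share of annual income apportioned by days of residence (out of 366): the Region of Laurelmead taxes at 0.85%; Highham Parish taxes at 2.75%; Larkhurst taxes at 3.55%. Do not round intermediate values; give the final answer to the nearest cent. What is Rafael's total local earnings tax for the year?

The Region of Laurelmead, 1 January – 8 February 2004: 39 days → £91,500 × 0.85% × 39/366 = £82.8750
Highham Parish, 9 February – 30 March 2004: 51 days → £91,500 × 2.75% × 51/366 = £350.6250
Larkhurst, 31 March – 31 December 2004: 276 days → £91,500 × 3.55% × 276/366 = £2,449.5000
Total = £2,883.0000

£2,883.00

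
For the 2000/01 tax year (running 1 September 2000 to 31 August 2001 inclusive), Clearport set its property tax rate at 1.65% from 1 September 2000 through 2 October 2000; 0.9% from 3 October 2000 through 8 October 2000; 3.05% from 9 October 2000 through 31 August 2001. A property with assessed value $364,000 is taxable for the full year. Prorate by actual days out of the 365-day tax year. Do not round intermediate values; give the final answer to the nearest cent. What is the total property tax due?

1 September – 2 October 2000: 32 days at 1.65% → $364,000 × 1.65% × 32/365 = $526.5534
3 October – 8 October 2000: 6 days at 0.9% → $364,000 × 0.9% × 6/365 = $53.8521
9 October 2000 – 31 August 2001: 327 days at 3.05% → $364,000 × 3.05% × 327/365 = $9,946.1753
Total = $10,526.5808

$10,526.58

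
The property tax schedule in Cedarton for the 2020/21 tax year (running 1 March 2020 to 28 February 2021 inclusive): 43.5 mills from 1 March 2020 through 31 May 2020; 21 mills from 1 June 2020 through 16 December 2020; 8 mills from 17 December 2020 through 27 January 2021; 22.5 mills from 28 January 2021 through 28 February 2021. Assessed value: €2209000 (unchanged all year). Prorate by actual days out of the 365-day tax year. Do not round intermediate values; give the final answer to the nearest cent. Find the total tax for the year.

€55902.83

1 March – 31 May 2020: 92 days at 43.5 mills → €2209000 × 4.35% × 92/365 = €24220.3233
1 June – 16 December 2020: 199 days at 21 mills → €2209000 × 2.1% × 199/365 = €25291.5370
17 December 2020 – 27 January 2021: 42 days at 8 mills → €2209000 × 0.8% × 42/365 = €2033.4904
28 January – 28 February 2021: 32 days at 22.5 mills → €2209000 × 2.25% × 32/365 = €4357.4795
Total = €55902.8301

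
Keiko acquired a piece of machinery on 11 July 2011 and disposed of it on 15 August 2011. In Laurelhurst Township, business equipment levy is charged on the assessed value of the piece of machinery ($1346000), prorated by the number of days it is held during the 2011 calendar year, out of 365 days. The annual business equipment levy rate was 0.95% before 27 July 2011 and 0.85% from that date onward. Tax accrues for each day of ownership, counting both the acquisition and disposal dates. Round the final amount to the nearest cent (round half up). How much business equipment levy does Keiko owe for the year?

$1187.43

11 July – 26 July 2011: 16 days at 0.95% → $1346000 × 0.95% × 16/365 = $560.5260
27 July – 15 August 2011: 20 days at 0.85% → $1346000 × 0.85% × 20/365 = $626.9041
Total = $1187.4301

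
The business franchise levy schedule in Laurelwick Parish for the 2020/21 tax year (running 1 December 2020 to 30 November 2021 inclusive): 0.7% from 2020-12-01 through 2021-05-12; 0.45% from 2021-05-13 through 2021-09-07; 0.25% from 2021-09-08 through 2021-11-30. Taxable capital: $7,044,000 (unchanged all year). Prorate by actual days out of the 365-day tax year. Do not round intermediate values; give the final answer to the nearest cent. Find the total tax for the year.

2020-12-01 to 2021-05-12: 163 days at 0.7% → $7,044,000 × 0.7% × 163/365 = $22,019.7370
2021-05-13 to 2021-09-07: 118 days at 0.45% → $7,044,000 × 0.45% × 118/365 = $10,247.5726
2021-09-08 to 2021-11-30: 84 days at 0.25% → $7,044,000 × 0.25% × 84/365 = $4,052.7123
Total = $36,320.0219

$36,320.02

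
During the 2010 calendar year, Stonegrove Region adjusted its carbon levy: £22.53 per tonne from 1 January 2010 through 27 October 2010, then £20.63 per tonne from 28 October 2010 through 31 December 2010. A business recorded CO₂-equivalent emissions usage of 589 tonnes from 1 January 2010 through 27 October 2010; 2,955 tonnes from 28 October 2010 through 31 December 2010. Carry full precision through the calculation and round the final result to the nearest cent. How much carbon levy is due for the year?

1 January – 27 October 2010: 589 tonnes at £22.53/tonne → £13,270.17
28 October – 31 December 2010: 2,955 tonnes at £20.63/tonne → £60,961.65

£74,231.82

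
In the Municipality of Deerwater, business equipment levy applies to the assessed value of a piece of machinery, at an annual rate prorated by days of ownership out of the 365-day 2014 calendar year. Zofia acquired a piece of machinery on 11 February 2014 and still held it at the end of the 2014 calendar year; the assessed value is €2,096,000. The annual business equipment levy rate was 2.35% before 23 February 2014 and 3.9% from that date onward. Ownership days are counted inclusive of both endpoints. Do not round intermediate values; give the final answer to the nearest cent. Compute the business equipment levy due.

11 February – 22 February 2014: 12 days at 2.35% → €2,096,000 × 2.35% × 12/365 = €1,619.3753
23 February – 31 December 2014: 312 days at 3.9% → €2,096,000 × 3.9% × 312/365 = €69,874.3233
Total = €71,493.6986

€71,493.70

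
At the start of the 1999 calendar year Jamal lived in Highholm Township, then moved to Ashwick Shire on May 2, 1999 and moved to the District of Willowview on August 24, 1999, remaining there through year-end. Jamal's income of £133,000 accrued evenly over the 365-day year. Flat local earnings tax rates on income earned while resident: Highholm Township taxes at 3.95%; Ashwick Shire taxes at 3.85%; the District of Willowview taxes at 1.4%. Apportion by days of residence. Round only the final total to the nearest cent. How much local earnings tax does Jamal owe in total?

£4,004.03

Highholm Township, January 1 – May 1, 1999: 121 days → £133,000 × 3.95% × 121/365 = £1,741.5712
Ashwick Shire, May 2 – August 23, 1999: 114 days → £133,000 × 3.85% × 114/365 = £1,599.2795
The District of Willowview, August 24 – December 31, 1999: 130 days → £133,000 × 1.4% × 130/365 = £663.1781
Total = £4,004.0288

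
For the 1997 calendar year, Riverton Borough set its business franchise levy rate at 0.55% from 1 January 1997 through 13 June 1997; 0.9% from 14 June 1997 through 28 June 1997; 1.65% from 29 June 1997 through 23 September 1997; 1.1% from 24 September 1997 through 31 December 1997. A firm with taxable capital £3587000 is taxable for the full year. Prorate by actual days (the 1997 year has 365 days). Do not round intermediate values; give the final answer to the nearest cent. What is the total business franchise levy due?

£35000.28

1 January – 13 June 1997: 164 days at 0.55% → £3587000 × 0.55% × 164/365 = £8864.3123
14 June – 28 June 1997: 15 days at 0.9% → £3587000 × 0.9% × 15/365 = £1326.6986
29 June – 23 September 1997: 87 days at 1.65% → £3587000 × 1.65% × 87/365 = £14107.2288
24 September – 31 December 1997: 99 days at 1.1% → £3587000 × 1.1% × 99/365 = £10702.0356
Total = £35000.2753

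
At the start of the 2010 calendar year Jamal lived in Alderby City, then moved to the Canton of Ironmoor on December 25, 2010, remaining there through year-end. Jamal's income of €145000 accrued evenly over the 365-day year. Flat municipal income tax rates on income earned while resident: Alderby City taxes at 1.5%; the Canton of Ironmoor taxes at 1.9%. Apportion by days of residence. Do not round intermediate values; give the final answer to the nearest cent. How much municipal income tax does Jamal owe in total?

Alderby City, January 1 – December 24, 2010: 358 days → €145000 × 1.5% × 358/365 = €2133.2877
The Canton of Ironmoor, December 25 – December 31, 2010: 7 days → €145000 × 1.9% × 7/365 = €52.8356
Total = €2186.1233

€2186.12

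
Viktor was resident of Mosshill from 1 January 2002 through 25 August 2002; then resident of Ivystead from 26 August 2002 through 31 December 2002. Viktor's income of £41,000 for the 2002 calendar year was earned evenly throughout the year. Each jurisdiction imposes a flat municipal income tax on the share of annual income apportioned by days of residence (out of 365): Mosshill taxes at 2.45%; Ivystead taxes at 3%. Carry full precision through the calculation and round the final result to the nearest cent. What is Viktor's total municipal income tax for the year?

Mosshill, 1 January – 25 August 2002: 237 days → £41,000 × 2.45% × 237/365 = £652.2370
Ivystead, 26 August – 31 December 2002: 128 days → £41,000 × 3% × 128/365 = £431.3425
Total = £1,083.5795

£1,083.58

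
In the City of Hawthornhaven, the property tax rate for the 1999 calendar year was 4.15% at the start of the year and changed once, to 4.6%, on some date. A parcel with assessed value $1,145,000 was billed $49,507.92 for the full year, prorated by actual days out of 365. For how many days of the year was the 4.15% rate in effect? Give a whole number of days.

Let d = days at the first rate; then 365 − d days at the second rate.
$1,145,000 × [4.15%·d + 4.6%·(365−d)] / 365 = $49,507.92
Solving gives d = 224, so the new rate took effect on 13 Aug 1999.

224 days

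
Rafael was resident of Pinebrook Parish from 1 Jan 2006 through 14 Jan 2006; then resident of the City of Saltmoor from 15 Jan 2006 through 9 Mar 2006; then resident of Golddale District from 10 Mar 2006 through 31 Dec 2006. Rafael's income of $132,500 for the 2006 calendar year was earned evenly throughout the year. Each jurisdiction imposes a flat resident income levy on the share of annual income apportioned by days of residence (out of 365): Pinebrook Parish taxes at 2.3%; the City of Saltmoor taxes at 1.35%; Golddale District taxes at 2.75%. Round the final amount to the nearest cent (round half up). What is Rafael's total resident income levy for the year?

$3,346.44

Pinebrook Parish, 1 Jan – 14 Jan 2006: 14 days → $132,500 × 2.3% × 14/365 = $116.8904
The City of Saltmoor, 15 Jan – 9 Mar 2006: 54 days → $132,500 × 1.35% × 54/365 = $264.6370
Golddale District, 10 Mar – 31 Dec 2006: 297 days → $132,500 × 2.75% × 297/365 = $2,964.9144
Total = $3,346.4418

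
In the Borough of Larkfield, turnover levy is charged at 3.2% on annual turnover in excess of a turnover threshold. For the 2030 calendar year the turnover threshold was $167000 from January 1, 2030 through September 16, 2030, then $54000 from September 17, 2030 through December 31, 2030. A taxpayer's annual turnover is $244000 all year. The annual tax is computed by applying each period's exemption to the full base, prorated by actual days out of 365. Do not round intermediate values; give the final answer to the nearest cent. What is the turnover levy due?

January 1 – September 16, 2030: 259 days, exemption $167000 → ($244000 − $167000) × 3.2% × 259/365 = $1748.4274
September 17 – December 31, 2030: 106 days, exemption $54000 → ($244000 − $54000) × 3.2% × 106/365 = $1765.6986
Total = $3514.1260

$3514.13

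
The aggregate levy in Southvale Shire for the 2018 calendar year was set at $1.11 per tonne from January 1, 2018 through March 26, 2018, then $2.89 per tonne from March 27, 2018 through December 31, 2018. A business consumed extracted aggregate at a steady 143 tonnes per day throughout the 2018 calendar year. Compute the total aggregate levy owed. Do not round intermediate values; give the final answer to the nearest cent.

January 1 – March 26, 2018: 85 days × 143 tonnes/day = 12,155 tonnes at $1.11/tonne → $13,492.05
March 27 – December 31, 2018: 280 days × 143 tonnes/day = 40,040 tonnes at $2.89/tonne → $115,715.60

$129,207.65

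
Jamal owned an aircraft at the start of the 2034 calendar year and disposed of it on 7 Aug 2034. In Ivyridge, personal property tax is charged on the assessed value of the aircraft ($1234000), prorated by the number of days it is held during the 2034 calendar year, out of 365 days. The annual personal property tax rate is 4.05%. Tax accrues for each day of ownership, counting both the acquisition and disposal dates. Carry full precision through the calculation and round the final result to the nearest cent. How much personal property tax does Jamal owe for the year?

Days held (1 Jan – 7 Aug 2034): 219 out of 365
Tax = $1234000 × 4.05% × 219/365 = $29986.2000

$29986.20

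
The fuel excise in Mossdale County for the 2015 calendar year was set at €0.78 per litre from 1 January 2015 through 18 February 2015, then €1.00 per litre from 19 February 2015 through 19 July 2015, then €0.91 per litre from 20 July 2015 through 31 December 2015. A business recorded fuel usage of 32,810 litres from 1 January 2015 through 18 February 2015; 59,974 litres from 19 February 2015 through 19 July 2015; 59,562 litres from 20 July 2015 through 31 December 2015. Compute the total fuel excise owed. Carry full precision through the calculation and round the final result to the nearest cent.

€139,767.22

1 January – 18 February 2015: 32,810 litres at €0.78/litre → €25,591.80
19 February – 19 July 2015: 59,974 litres at €1.00/litre → €59,974.00
20 July – 31 December 2015: 59,562 litres at €0.91/litre → €54,201.42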